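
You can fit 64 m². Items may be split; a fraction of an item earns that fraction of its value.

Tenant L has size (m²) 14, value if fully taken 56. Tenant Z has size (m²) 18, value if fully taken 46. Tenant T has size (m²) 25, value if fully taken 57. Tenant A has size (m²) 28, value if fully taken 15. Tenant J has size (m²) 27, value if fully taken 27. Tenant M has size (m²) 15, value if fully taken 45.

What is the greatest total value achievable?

185.76

Sort by value density: Tenant L 56/14≈4, Tenant M 45/15≈3, Tenant Z 46/18≈2.56, Tenant T 57/25≈2.28, Tenant J 27/27≈1, Tenant A 15/28≈0.536.
Take all of Tenant L (14 m², value 56) ; 50 m² left.
Take all of Tenant M (15 m², value 45) ; 35 m² left.
Tenant Z: take in full, 18 m² for value 46 ; 17 left.
Fill the last 17 m² with part of Tenant T: 17/25 of it earns 38.76.
Total value = 185.76.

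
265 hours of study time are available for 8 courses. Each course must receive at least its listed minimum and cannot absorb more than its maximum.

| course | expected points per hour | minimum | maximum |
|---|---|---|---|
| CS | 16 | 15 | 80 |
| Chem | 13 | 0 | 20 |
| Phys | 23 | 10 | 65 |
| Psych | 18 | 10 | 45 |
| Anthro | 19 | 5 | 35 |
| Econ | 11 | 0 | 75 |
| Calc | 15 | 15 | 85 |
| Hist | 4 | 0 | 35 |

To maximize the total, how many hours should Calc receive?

Meeting every minimum uses 15+0+10+10+5+0+15+0 = 55 hours, leaving 210.
Highest expected points per hour first: Phys 23 > Anthro 19 > Psych 18 > CS 16 > Calc 15 > Chem 13 > Econ 11 > Hist 4.
Give Phys 55 more to hit its cap of 65 → 155 left.
Anthro: +30 to 35 (cap) → 125 left.
Psych takes 35 more to reach its cap of 45 → 90 left.
CS takes 65 more to reach its cap of 80 → 25 left.
Calc has room for 70 more but only 25 remain, so it gets 40.

40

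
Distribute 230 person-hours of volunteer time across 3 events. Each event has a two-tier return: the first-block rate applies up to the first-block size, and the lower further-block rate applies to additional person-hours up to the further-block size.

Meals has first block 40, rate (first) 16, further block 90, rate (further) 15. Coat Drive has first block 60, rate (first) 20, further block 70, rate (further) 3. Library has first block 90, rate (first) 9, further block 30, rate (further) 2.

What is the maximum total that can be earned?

3550

Treat each block as its own option and order by rate: Coat Drive/first 20 > Meals/first 16 > Meals/second 15 > Library/first 9 > Coat Drive/second 3 > Library/second 2.
Coat Drive/first (20): +60 → 170 left.
Meals first at 16: fill all 40 → 130 left.
Meals/second (15): +90 → 40 left.
Library first at 9: only 40 left, fill 40.
Total = 20×60 + 16×40 + 15×90 + 9×40 = 3550.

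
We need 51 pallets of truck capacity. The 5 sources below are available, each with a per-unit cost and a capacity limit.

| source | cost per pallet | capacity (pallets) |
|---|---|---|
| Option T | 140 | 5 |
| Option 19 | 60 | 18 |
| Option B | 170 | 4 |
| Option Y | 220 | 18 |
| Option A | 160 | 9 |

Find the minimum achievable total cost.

7200

Use sources in increasing cost order.
Take 18 from Option 19 at 60 — need 33 more.
Take 5 from Option T at 140 — need 28 more.
Option A (160): use full 9 — 19 pallets to go.
Take 4 from Option B at 170 — need 15 more.
Take 15 from Option Y at 220 to finish.
Cost = 18×60 + 5×140 + 9×160 + 4×170 + 15×220 = 7200.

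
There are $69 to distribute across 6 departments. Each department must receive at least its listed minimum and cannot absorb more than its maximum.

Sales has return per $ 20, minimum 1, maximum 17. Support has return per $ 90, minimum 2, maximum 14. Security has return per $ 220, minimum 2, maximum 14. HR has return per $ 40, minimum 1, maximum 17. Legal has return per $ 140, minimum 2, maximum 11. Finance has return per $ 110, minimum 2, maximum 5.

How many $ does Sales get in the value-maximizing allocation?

8

Meeting every minimum uses 1+2+2+1+2+2 = 10 $, leaving 59.
Rank by return per $: Security 220 > Legal 140 > Finance 110 > Support 90 > HR 40 > Sales 20.
Security takes 12 more to reach its cap of 14 ; 47 left.
Legal: +9 to 11 (cap) ; 38 left.
Finance: +3 to 5 (cap) ; 35 left.
Give Support 12 more to hit its cap of 14 ; 23 left.
HR takes 16 more to reach its cap of 17 ; 7 left.
Only 7 left; Sales takes them to reach 8.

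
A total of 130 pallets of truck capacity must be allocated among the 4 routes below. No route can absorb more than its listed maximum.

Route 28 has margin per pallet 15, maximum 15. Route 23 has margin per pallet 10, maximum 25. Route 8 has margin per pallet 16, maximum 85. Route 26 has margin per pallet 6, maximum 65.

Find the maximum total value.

1865

Order the routes by margin per pallet: Route 8 16 > Route 28 15 > Route 23 10 > Route 26 6.
Route 8 takes 85 to reach its cap of 85 → 45 left.
Route 28: +15 to 15 (cap) → 30 left.
Route 23: +25 to 25 (cap) → 5 left.
Route 26: +5 (room for 65) → 5. Pool exhausted.
Total = 15×15 + 10×25 + 16×85 + 6×5 = 1865.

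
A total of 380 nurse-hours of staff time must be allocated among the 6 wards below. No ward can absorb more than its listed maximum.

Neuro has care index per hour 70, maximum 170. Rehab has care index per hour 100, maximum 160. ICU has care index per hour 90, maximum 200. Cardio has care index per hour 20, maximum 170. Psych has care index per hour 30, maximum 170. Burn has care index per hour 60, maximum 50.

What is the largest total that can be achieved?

Order the wards by care index per hour: Rehab 100 > ICU 90 > Neuro 70 > Burn 60 > Psych 30 > Cardio 20.
Rehab takes 160 to reach its cap of 160 → 220 left.
Give ICU 200 to hit its cap of 200 → 20 left.
Neuro: +20 (room for 170) → 20. Pool exhausted.
Total = 70×20 + 100×160 + 90×200 = 35400.

35400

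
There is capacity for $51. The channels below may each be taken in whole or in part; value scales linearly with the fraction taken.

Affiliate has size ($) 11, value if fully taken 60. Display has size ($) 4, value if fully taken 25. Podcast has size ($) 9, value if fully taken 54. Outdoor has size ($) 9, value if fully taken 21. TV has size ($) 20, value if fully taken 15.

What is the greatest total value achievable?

Rank by value-to-size ratio: Display 25/4≈6.25, Podcast 54/9≈6, Affiliate 60/11≈5.45, Outdoor 21/9≈2.33, TV 15/20≈0.75.
All 4 $ of Display fit (value 25) — 47 remain.
Podcast: take in full, 9 $ for value 54 — 38 left.
All 11 $ of Affiliate fit (value 60) — 27 remain.
All 9 $ of Outdoor fit (value 21) — 18 remain.
18 $ left: a 18/20 share of TV gives 15×18/20 = 13.5.
Total value = 173.5.

173.5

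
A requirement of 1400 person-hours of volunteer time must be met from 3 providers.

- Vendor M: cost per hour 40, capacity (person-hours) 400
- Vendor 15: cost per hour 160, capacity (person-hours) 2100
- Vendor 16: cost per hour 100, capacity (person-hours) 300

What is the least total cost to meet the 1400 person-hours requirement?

Fill from the cheapest provider first.
Vendor M (40): use full 400 — 1000 person-hours to go.
Vendor 16 at 100: take all 300 person-hours — 700 still needed.
Take 700 from Vendor 15 at 160 to finish.
Cost = 400×40 + 300×100 + 700×160 = 158000.

158000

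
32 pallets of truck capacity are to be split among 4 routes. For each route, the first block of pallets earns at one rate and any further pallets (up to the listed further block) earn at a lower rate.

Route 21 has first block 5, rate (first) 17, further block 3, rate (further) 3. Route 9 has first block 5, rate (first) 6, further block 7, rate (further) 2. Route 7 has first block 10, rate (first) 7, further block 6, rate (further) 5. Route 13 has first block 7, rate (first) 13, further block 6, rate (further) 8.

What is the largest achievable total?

318

Rank every tier by rate: Route 21/T1 17 > Route 13/T1 13 > Route 13/T2 8 > Route 7/T1 7 > Route 9/T1 6 > Route 7/T2 5 > Route 21/T2 3 > Route 9/T2 2.
Route 21/T1 (17): +5 — 27 left.
Route 13 T1 at 13: fill all 7 — 20 left.
Route 13 T2 at 8: fill all 6 — 14 left.
Route 7 T1 at 7: fill all 10 — 4 left.
Route 9 T1 at 6: only 4 left, fill 4.
Total = 17×5 + 13×7 + 8×6 + 7×10 + 6×4 = 318.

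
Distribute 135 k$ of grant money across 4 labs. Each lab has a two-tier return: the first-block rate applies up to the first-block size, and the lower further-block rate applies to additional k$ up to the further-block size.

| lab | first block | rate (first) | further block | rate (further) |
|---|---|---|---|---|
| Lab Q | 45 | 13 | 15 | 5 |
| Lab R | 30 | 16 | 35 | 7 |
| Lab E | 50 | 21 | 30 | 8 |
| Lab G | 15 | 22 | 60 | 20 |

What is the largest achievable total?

Order all 8 blocks by rate: Lab G/T1 22 > Lab E/T1 21 > Lab G/T2 20 > Lab R/T1 16 > Lab Q/T1 13 > Lab E/T2 8 > Lab R/T2 7 > Lab Q/T2 5.
Lab G T1 at 22: fill all 15 ; 120 left.
Lab E T1 at 21: fill all 50 ; 70 left.
Lab G/T2 (20): +60 ; 10 left.
Lab R/T1: +10 of 30 at 16; pool empty.
Total = 22×15 + 21×50 + 20×60 + 16×10 = 2740.

2740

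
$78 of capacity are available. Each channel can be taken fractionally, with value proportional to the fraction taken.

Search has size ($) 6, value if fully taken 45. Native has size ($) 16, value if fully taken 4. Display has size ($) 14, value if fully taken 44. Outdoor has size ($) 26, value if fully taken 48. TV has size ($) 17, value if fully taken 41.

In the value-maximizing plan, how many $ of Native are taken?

Best value per unit of size first: Search 45/6≈7.5, Display 44/14≈3.14, TV 41/17≈2.41, Outdoor 48/26≈1.85, Native 4/16≈0.25.
All 6 $ of Search fit (value 45) — 72 remain.
All 14 $ of Display fit (value 44) — 58 remain.
All 17 $ of TV fit (value 41) — 41 remain.
Outdoor: take in full, 26 $ for value 48 — 15 left.
15 $ left: a 15/16 share of Native gives 4×15/16 = 3.75.

15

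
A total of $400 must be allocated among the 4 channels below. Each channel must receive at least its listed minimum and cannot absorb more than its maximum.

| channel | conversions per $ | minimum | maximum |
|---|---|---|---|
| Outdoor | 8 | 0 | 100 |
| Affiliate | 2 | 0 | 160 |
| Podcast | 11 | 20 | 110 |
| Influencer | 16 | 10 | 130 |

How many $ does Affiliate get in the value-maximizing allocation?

Meeting every minimum uses 0+0+20+10 = 30 $, leaving 370.
Order the channels by conversions per $: Influencer 16 > Podcast 11 > Outdoor 8 > Affiliate 2.
Influencer takes 120 more to reach its cap of 130 — 250 left.
Podcast takes 90 more to reach its cap of 110 — 160 left.
Outdoor: +100 to 100 (cap) — 60 left.
Only 60 left; Affiliate takes them to reach 60.

60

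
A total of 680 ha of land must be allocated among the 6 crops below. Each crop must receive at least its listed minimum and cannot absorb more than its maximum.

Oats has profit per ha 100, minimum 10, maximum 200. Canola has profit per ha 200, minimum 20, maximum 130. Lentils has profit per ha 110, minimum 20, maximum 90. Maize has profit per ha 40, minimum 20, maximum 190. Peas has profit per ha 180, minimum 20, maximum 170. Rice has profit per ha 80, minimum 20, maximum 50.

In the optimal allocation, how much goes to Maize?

Meeting every minimum uses 10+20+20+20+20+20 = 110 ha, leaving 570.
Rank by profit per ha: Canola 200 > Peas 180 > Lentils 110 > Oats 100 > Rice 80 > Maize 40.
Give Canola 110 more to hit its cap of 130 — 460 left.
Give Peas 150 more to hit its cap of 170 — 310 left.
Lentils: +70 to 90 (cap) — 240 left.
Oats: +190 to 200 (cap) — 50 left.
Rice: +30 to 50 (cap) — 20 left.
Maize: +20 (room for 170) → 40. Pool exhausted.

40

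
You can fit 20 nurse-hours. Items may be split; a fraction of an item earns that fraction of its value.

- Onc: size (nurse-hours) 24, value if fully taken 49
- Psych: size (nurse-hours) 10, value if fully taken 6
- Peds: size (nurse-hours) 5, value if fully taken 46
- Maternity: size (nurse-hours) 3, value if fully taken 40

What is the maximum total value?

Rank by value-to-size ratio: Maternity 40/3≈13.3, Peds 46/5≈9.2, Onc 49/24≈2.04, Psych 6/10≈0.6.
Take all of Maternity (3 nurse-hours, value 40) — 17 nurse-hours left.
All 5 nurse-hours of Peds fit (value 46) — 12 remain.
Only 12 nurse-hours remain; take 12/24 of Onc for value 49×12/24 = 24.5.
Total value = 110.5.

110.5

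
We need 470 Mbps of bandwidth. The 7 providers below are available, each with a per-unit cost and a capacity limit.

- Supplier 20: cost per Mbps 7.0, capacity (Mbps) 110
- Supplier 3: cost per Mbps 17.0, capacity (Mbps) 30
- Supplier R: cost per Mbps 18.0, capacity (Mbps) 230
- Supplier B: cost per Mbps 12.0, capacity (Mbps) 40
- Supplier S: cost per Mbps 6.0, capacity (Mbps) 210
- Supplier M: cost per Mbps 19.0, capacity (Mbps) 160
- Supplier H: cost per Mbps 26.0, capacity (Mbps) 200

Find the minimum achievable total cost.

Cheapest first:
Supplier S at 6.0: take all 210 Mbps → 260 still needed.
Supplier 20 at 7.0: take all 110 Mbps → 150 still needed.
Supplier B at 12.0: take all 40 Mbps → 110 still needed.
Supplier 3 (17.0): use full 30 → 80 Mbps to go.
Supplier R (18.0): take the remaining 80 → done.
Supplier M, Supplier H: unused.
Cost = 210×6.0 + 110×7.0 + 40×12.0 + 30×17.0 + 80×18.0 = 4460.

4460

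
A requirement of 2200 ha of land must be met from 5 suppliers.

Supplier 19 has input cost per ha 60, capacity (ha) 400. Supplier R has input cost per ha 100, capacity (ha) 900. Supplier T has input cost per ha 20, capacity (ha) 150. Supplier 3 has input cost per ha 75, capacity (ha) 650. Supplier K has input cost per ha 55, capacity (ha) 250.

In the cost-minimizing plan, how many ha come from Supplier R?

Fill from the cheapest supplier first.
Supplier T at 20: take all 150 ha → 2050 still needed.
Take 250 from Supplier K at 55 → need 1800 more.
Supplier 19 (60): use full 400 → 1400 ha to go.
Supplier 3 (75): use full 650 → 750 ha to go.
Take 750 from Supplier R at 100 to finish.

750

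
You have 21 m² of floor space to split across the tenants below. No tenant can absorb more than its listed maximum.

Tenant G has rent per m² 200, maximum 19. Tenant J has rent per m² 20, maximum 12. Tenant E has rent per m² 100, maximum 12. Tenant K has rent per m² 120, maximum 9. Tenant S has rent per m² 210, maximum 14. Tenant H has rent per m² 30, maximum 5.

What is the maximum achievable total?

4340

Rank by rent per m²: Tenant S 210 > Tenant G 200 > Tenant K 120 > Tenant E 100 > Tenant H 30 > Tenant J 20.
Give Tenant S 14 to hit its cap of 14 → 7 left.
Only 7 left; Tenant G takes them to reach 7.
Total = 200×7 + 210×14 = 4340.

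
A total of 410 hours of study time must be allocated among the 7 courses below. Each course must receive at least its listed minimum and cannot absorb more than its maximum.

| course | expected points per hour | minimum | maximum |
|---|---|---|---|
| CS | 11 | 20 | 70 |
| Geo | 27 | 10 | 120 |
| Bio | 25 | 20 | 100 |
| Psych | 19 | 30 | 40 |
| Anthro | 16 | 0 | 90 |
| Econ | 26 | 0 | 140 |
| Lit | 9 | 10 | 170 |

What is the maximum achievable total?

10010

Meeting every minimum uses 20+10+20+30+0+0+10 = 90 hours, leaving 320.
Rank by expected points per hour: Geo 27 > Econ 26 > Bio 25 > Psych 19 > Anthro 16 > CS 11 > Lit 9.
Give Geo 110 more to hit its cap of 120 ; 210 left.
Give Econ 140 more to hit its cap of 140 ; 70 left.
Bio has room for 80 more but only 70 remain, so it gets 90.
Total = 11×20 + 27×120 + 25×90 + 19×30 + 26×140 + 9×10 = 10010.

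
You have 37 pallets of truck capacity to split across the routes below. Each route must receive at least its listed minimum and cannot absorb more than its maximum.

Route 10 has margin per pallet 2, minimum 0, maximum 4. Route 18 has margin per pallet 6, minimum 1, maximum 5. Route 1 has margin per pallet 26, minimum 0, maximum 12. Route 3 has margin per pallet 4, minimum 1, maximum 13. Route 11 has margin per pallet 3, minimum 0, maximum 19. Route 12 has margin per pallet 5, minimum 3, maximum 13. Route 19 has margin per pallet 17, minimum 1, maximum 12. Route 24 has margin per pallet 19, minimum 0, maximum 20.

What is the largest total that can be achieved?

Meeting every minimum uses 0+1+0+1+0+3+1+0 = 6 pallets, leaving 31.
Highest margin per pallet first: Route 1 26 > Route 24 19 > Route 19 17 > Route 18 6 > Route 12 5 > Route 3 4 > Route 11 3 > Route 10 2.
Give Route 1 12 more to hit its cap of 12 — 19 left.
Route 24: +19 (room for 20) → 19. Pool exhausted.
Total = 6×1 + 26×12 + 4×1 + 5×3 + 17×1 + 19×19 = 715.

715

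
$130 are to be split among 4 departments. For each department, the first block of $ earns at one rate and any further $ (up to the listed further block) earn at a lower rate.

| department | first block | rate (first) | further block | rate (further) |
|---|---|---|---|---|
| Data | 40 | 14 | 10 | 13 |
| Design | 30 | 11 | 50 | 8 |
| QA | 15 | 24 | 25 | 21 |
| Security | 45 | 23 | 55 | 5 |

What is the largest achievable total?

2545

Treat each block as its own option and order by rate: QA/first 24 > Security/first 23 > QA/second 21 > Data/first 14 > Data/second 13 > Design/first 11 > Design/second 8 > Security/second 5.
QA first at 24: fill all 15 → 115 left.
Fill Security first block (45 at 23) → 70 left.
QA/second (21): +25 → 45 left.
Fill Data first block (40 at 14) → 5 left.
Data/second: +5 of 10 at 13; pool empty.
Total = 24×15 + 23×45 + 21×25 + 14×40 + 13×5 = 2545.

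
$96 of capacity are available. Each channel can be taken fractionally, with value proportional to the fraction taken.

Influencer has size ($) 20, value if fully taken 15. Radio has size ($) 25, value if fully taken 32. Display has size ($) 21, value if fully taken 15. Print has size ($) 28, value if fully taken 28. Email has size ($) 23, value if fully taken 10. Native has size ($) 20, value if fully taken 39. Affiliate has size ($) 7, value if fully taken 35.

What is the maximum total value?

Rank by value-to-size ratio: Affiliate 35/7≈5, Native 39/20≈1.95, Radio 32/25≈1.28, Print 28/28≈1, Influencer 15/20≈0.75, Display 15/21≈0.714, Email 10/23≈0.435.
All 7 $ of Affiliate fit (value 35) → 89 remain.
Take all of Native (20 $, value 39) → 69 $ left.
Take all of Radio (25 $, value 32) → 44 $ left.
All 28 $ of Print fit (value 28) → 16 remain.
Fill the last 16 $ with part of Influencer: 16/20 of it earns 12.
Total value = 146.

146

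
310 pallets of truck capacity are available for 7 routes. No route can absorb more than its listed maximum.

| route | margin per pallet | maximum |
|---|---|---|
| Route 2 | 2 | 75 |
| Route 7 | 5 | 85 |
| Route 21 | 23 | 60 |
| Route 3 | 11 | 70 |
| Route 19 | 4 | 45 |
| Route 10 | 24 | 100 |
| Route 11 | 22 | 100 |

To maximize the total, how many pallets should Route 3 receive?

50

Order the routes by margin per pallet: Route 10 24 > Route 21 23 > Route 11 22 > Route 3 11 > Route 7 5 > Route 19 4 > Route 2 2.
Route 10: +100 to 100 (cap) → 210 left.
Route 21 takes 60 to reach its cap of 60 → 150 left.
Route 11: +100 to 100 (cap) → 50 left.
Route 3: +50 (room for 70) → 50. Pool exhausted.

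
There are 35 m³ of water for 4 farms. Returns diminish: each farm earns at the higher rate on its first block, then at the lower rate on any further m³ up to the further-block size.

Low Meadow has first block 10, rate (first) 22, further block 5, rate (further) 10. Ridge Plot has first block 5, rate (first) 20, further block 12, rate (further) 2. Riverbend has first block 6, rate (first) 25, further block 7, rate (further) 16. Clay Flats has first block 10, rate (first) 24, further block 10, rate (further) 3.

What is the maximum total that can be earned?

774

Order all 8 blocks by rate: Riverbend/T1 25 > Clay Flats/T1 24 > Low Meadow/T1 22 > Ridge Plot/T1 20 > Riverbend/T2 16 > Low Meadow/T2 10 > Clay Flats/T2 3 > Ridge Plot/T2 2.
Riverbend T1 at 25: fill all 6 → 29 left.
Fill Clay Flats T1 block (10 at 24) → 19 left.
Low Meadow T1 at 22: fill all 10 → 9 left.
Ridge Plot/T1 (20): +5 → 4 left.
Riverbend/T2: +4 of 7 at 16; pool empty.
Total = 25×6 + 24×10 + 22×10 + 20×5 + 16×4 = 774.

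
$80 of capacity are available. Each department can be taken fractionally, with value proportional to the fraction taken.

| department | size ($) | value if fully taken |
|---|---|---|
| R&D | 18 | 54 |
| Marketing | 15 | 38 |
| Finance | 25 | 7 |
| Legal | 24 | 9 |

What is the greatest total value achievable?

107.44

Sort by value density: R&D 54/18≈3, Marketing 38/15≈2.53, Legal 9/24≈0.375, Finance 7/25≈0.28.
R&D: take in full, 18 $ for value 54 — 62 left.
Take all of Marketing (15 $, value 38) — 47 $ left.
Legal: take in full, 24 $ for value 9 — 23 left.
23 $ left: a 23/25 share of Finance gives 7×23/25 = 6.44.
Total value = 107.44.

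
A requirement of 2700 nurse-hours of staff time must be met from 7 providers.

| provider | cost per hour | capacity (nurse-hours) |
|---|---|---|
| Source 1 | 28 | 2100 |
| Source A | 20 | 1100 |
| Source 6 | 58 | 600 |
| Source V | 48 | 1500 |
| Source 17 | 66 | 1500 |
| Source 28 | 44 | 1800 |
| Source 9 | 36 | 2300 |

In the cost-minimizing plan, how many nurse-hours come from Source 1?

Cheapest first:
Source A (20): use full 1100 → 1600 nurse-hours to go.
Source 1 (28): take the remaining 1600 → done.
Source 9, Source 28, Source V, Source 6, Source 17: unused.

1600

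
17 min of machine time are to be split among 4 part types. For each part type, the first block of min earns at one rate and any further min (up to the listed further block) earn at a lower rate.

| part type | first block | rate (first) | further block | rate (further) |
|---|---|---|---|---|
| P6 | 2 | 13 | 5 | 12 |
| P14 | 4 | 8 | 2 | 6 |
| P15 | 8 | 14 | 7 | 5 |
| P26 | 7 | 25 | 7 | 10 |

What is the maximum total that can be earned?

313

Rank every tier by rate: P26/tier1 25 > P15/tier1 14 > P6/tier1 13 > P6/tier2 12 > P26/tier2 10 > P14/tier1 8 > P14/tier2 6 > P15/tier2 5.
Fill P26 tier1 block (7 at 25) — 10 left.
P15 tier1 at 14: fill all 8 — 2 left.
P6 tier1 at 13: fill all 2 — 0 left.
Total = 25×7 + 14×8 + 13×2 = 313.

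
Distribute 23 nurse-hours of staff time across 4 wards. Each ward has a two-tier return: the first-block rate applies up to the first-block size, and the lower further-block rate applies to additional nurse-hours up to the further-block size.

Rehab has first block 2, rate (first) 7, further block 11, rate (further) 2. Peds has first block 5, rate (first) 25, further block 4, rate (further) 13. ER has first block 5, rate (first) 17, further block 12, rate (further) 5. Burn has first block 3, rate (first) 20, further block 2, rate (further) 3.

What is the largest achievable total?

Treat each block as its own option and order by rate: Peds/T1 25 > Burn/T1 20 > ER/T1 17 > Peds/T2 13 > Rehab/T1 7 > ER/T2 5 > Burn/T2 3 > Rehab/T2 2.
Peds/T1 (25): +5 → 18 left.
Burn T1 at 20: fill all 3 → 15 left.
Fill ER T1 block (5 at 17) → 10 left.
Peds T2 at 13: fill all 4 → 6 left.
Rehab/T1 (7): +2 → 4 left.
4 remain; put them into ER T2 at 5.
Total = 25×5 + 20×3 + 17×5 + 13×4 + 7×2 + 5×4 = 356.

356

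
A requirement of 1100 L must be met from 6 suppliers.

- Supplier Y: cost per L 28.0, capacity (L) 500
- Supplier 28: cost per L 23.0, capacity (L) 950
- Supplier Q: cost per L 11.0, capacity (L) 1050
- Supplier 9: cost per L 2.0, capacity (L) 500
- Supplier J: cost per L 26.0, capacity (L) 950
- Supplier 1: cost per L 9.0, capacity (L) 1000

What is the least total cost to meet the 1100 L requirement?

6400

Fill from the cheapest supplier first.
Supplier 9 (2.0): use full 500 — 600 L to go.
Supplier 1 at 9.0: take 600 of its 1000 — requirement met.
Supplier Q, Supplier 28, Supplier J, Supplier Y: unused.
Cost = 500×2.0 + 600×9.0 = 6400.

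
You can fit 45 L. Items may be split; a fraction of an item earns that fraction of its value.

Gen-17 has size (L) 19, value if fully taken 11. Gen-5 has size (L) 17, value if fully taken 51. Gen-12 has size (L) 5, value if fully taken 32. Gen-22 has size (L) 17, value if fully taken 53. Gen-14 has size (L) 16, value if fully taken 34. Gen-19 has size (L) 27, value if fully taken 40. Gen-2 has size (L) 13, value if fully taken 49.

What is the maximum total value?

164

Best value per unit of size first: Gen-12 32/5≈6.4, Gen-2 49/13≈3.77, Gen-22 53/17≈3.12, Gen-5 51/17≈3, Gen-14 34/16≈2.12, Gen-19 40/27≈1.48, Gen-17 11/19≈0.579.
Take all of Gen-12 (5 L, value 32) ; 40 L left.
All 13 L of Gen-2 fit (value 49) ; 27 remain.
Take all of Gen-22 (17 L, value 53) ; 10 L left.
Only 10 L remain; take 10/17 of Gen-5 for value 51×10/17 = 30.
Total value = 164.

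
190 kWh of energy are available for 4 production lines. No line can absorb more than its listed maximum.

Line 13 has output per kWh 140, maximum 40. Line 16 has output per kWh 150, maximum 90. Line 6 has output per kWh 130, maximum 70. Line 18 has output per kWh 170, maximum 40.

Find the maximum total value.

Highest output per kWh first: Line 18 170 > Line 16 150 > Line 13 140 > Line 6 130.
Line 18: +40 to 40 (cap) — 150 left.
Give Line 16 90 to hit its cap of 90 — 60 left.
Line 13 takes 40 to reach its cap of 40 — 20 left.
Line 6 has room for 70 but only 20 remain, so it gets 20.
Total = 140×40 + 150×90 + 130×20 + 170×40 = 28500.

28500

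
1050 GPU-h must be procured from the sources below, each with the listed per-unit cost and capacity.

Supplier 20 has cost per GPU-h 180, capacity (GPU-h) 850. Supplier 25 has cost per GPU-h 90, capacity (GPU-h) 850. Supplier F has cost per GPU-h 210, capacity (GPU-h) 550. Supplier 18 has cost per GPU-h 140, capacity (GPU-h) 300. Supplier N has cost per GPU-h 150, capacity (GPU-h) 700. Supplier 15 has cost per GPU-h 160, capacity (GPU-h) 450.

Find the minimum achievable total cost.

Fill from the cheapest source first.
Take 850 from Supplier 25 at 90 → need 200 more.
Take 200 from Supplier 18 at 140 to finish.
Supplier N, Supplier 15, Supplier 20, Supplier F: unused.
Cost = 850×90 + 200×140 = 104500.

104500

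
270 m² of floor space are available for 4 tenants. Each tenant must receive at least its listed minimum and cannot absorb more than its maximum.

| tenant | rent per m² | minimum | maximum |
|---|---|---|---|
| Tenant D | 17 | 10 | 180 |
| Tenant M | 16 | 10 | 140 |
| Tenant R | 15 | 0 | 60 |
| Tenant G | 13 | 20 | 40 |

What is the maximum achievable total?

4440

Meeting every minimum uses 10+10+0+20 = 40 m², leaving 230.
Order the tenants by rent per m²: Tenant D 17 > Tenant M 16 > Tenant R 15 > Tenant G 13.
Tenant D takes 170 more to reach its cap of 180 ; 60 left.
Tenant M has room for 130 more but only 60 remain, so it gets 70.
Total = 17×180 + 16×70 + 13×20 = 4440.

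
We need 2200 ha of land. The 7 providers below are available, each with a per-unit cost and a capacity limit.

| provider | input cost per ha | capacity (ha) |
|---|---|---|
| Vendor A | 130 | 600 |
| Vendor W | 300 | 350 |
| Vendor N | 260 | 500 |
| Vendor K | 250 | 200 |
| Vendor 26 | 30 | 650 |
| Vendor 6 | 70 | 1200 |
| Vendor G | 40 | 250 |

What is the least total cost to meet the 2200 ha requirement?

126500

Cheapest first:
Vendor 26 (30): use full 650 ; 1550 ha to go.
Vendor G at 40: take all 250 ha ; 1300 still needed.
Vendor 6 at 70: take all 1200 ha ; 100 still needed.
Take 100 from Vendor A at 130 to finish.
Vendor K, Vendor N, Vendor W: unused.
Cost = 650×30 + 250×40 + 1200×70 + 100×130 = 126500.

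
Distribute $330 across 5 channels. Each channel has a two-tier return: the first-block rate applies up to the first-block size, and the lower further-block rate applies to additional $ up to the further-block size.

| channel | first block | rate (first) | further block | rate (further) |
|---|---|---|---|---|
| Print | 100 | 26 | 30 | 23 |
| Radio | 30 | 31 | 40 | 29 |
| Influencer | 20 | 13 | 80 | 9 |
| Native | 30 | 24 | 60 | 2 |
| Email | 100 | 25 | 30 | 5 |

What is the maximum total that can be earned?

Treat each block as its own option and order by rate: Radio/first 31 > Radio/second 29 > Print/first 26 > Email/first 25 > Native/first 24 > Print/second 23 > Influencer/first 13 > Influencer/second 9 > Email/second 5 > Native/second 2.
Radio first at 31: fill all 30 → 300 left.
Fill Radio second block (40 at 29) → 260 left.
Fill Print first block (100 at 26) → 160 left.
Email/first (25): +100 → 60 left.
Native first at 24: fill all 30 → 30 left.
Print second at 23: fill all 30 → 0 left.
Total = 31×30 + 29×40 + 26×100 + 25×100 + 24×30 + 23×30 = 8600.

8600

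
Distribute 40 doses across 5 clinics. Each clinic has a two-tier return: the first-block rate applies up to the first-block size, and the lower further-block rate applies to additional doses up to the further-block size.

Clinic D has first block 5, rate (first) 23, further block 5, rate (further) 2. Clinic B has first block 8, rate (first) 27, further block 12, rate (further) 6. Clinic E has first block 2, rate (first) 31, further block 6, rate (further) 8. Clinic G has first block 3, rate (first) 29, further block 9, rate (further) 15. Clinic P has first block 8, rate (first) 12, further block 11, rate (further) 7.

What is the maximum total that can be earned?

Order all 10 blocks by rate: Clinic E/T1 31 > Clinic G/T1 29 > Clinic B/T1 27 > Clinic D/T1 23 > Clinic G/T2 15 > Clinic P/T1 12 > Clinic E/T2 8 > Clinic P/T2 7 > Clinic B/T2 6 > Clinic D/T2 2.
Fill Clinic E T1 block (2 at 31) → 38 left.
Clinic G T1 at 29: fill all 3 → 35 left.
Fill Clinic B T1 block (8 at 27) → 27 left.
Clinic D/T1 (23): +5 → 22 left.
Clinic G/T2 (15): +9 → 13 left.
Fill Clinic P T1 block (8 at 12) → 5 left.
Clinic E T2 at 8: only 5 left, fill 5.
Total = 31×2 + 29×3 + 27×8 + 23×5 + 15×9 + 12×8 + 8×5 = 751.

751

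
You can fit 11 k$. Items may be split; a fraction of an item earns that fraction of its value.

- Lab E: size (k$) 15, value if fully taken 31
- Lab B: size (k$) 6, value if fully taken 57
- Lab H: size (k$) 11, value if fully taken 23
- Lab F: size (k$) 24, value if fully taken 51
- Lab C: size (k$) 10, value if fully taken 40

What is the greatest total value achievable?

Rank by value-to-size ratio: Lab B 57/6≈9.5, Lab C 40/10≈4, Lab F 51/24≈2.12, Lab H 23/11≈2.09, Lab E 31/15≈2.07.
Lab B: take in full, 6 k$ for value 57 → 5 left.
Only 5 k$ remain; take 5/10 of Lab C for value 40×5/10 = 20.
Total value = 77.

77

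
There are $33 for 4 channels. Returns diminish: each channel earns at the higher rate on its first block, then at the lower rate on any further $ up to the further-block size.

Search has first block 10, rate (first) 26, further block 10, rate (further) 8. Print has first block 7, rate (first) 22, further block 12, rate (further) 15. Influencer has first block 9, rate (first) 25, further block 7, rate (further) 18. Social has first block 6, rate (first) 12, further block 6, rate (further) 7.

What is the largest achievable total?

765

Rank every tier by rate: Search/tier1 26 > Influencer/tier1 25 > Print/tier1 22 > Influencer/tier2 18 > Print/tier2 15 > Social/tier1 12 > Search/tier2 8 > Social/tier2 7.
Fill Search tier1 block (10 at 26) ; 23 left.
Influencer/tier1 (25): +9 ; 14 left.
Fill Print tier1 block (7 at 22) ; 7 left.
Influencer/tier2 (18): +7 ; 0 left.
Total = 26×10 + 25×9 + 22×7 + 18×7 = 765.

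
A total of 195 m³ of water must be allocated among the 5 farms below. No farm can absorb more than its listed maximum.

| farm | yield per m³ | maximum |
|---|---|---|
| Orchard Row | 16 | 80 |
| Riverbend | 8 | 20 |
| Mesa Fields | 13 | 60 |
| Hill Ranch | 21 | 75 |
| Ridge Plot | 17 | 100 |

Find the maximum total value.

Order the farms by yield per m³: Hill Ranch 21 > Ridge Plot 17 > Orchard Row 16 > Mesa Fields 13 > Riverbend 8.
Hill Ranch: +75 to 75 (cap) — 120 left.
Ridge Plot takes 100 to reach its cap of 100 — 20 left.
Orchard Row has room for 80 but only 20 remain, so it gets 20.
Total = 16×20 + 21×75 + 17×100 = 3595.

3595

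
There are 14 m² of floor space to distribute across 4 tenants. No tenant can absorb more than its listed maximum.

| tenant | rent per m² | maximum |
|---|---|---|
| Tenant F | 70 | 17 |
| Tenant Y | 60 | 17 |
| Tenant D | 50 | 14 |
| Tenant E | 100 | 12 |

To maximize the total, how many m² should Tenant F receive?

Order the tenants by rent per m²: Tenant E 100 > Tenant F 70 > Tenant Y 60 > Tenant D 50.
Tenant E takes 12 to reach its cap of 12 ; 2 left.
Tenant F has room for 17 but only 2 remain, so it gets 2.

2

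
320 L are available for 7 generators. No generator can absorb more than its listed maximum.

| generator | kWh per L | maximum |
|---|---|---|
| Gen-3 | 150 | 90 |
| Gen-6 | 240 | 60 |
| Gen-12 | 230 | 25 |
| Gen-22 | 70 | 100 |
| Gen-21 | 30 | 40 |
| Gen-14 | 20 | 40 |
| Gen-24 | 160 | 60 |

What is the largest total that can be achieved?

49200

Order the generators by kWh per L: Gen-6 240 > Gen-12 230 > Gen-24 160 > Gen-3 150 > Gen-22 70 > Gen-21 30 > Gen-14 20.
Gen-6: +60 to 60 (cap) — 260 left.
Gen-12: +25 to 25 (cap) — 235 left.
Gen-24 takes 60 to reach its cap of 60 — 175 left.
Gen-3: +90 to 90 (cap) — 85 left.
Only 85 left; Gen-22 takes them to reach 85.
Total = 150×90 + 240×60 + 230×25 + 70×85 + 160×60 = 49200.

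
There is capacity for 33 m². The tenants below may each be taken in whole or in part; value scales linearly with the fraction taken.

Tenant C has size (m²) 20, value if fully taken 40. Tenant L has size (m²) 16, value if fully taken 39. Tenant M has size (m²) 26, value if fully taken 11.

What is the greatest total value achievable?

Rank by value-to-size ratio: Tenant L 39/16≈2.44, Tenant C 40/20≈2, Tenant M 11/26≈0.423.
All 16 m² of Tenant L fit (value 39) — 17 remain.
Fill the last 17 m² with part of Tenant C: 17/20 of it earns 34.
Total value = 73.

73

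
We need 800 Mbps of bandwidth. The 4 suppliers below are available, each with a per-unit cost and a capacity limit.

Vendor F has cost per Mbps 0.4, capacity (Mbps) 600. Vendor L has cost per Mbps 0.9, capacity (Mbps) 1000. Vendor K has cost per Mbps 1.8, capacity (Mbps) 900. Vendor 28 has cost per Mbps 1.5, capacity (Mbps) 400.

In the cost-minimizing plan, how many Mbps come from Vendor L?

200

Fill from the cheapest supplier first.
Take 600 from Vendor F at 0.4 ; need 200 more.
Vendor L at 0.9: take 200 of its 1000 ; requirement met.
Vendor 28, Vendor K: unused.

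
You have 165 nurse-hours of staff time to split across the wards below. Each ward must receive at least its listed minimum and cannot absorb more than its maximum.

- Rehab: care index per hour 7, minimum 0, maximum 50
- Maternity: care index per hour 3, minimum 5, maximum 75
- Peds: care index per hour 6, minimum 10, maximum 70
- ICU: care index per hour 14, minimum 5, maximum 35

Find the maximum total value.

Meeting every minimum uses 0+5+10+5 = 20 nurse-hours, leaving 145.
Highest care index per hour first: ICU 14 > Rehab 7 > Peds 6 > Maternity 3.
ICU takes 30 more to reach its cap of 35 — 115 left.
Give Rehab 50 more to hit its cap of 50 — 65 left.
Peds: +60 to 70 (cap) — 5 left.
Maternity has room for 70 more but only 5 remain, so it gets 10.
Total = 7×50 + 3×10 + 6×70 + 14×35 = 1290.

1290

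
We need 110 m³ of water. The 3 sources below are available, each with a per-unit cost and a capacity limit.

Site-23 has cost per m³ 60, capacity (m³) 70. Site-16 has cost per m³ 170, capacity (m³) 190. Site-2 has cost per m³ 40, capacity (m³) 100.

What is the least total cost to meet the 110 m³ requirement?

4600

Use sources in increasing cost order.
Site-2 (40): use full 100 → 10 m³ to go.
Site-23 (60): take the remaining 10 → done.
Site-16: unused.
Cost = 100×40 + 10×60 = 4600.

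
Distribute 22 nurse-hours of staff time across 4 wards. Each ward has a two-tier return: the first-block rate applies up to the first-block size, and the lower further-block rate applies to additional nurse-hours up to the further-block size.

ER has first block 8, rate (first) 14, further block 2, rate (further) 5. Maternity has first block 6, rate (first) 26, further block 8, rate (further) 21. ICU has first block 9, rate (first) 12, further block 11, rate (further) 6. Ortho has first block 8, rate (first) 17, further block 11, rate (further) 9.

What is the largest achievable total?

460

Order all 8 blocks by rate: Maternity/first 26 > Maternity/second 21 > Ortho/first 17 > ER/first 14 > ICU/first 12 > Ortho/second 9 > ICU/second 6 > ER/second 5.
Fill Maternity first block (6 at 26) ; 16 left.
Maternity second at 21: fill all 8 ; 8 left.
Fill Ortho first block (8 at 17) ; 0 left.
Total = 26×6 + 21×8 + 17×8 = 460.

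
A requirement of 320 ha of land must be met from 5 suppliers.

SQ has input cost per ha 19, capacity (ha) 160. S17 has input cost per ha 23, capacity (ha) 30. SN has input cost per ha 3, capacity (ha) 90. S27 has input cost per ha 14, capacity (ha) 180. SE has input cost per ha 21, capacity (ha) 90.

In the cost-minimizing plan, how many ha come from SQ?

50

Fill from the cheapest supplier first.
SN (3): use full 90 — 230 ha to go.
S27 at 14: take all 180 ha — 50 still needed.
Take 50 from SQ at 19 to finish.
SE, S17: unused.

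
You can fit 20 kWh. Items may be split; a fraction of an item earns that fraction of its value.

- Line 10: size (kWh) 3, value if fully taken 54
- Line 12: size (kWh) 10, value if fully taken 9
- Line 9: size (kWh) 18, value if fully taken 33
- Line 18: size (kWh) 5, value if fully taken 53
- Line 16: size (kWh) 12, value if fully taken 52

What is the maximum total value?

159

Best value per unit of size first: Line 10 54/3≈18, Line 18 53/5≈10.6, Line 16 52/12≈4.33, Line 9 33/18≈1.83, Line 12 9/10≈0.9.
Line 10: take in full, 3 kWh for value 54 ; 17 left.
Line 18: take in full, 5 kWh for value 53 ; 12 left.
Take all of Line 16 (12 kWh, value 52) ; 0 kWh left.
Total value = 159.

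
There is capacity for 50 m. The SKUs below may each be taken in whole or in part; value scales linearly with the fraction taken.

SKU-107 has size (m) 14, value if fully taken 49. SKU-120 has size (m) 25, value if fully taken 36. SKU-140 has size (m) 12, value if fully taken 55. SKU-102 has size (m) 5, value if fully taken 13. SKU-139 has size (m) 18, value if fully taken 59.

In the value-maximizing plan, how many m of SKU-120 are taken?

1

Rank by value-to-size ratio: SKU-140 55/12≈4.58, SKU-107 49/14≈3.5, SKU-139 59/18≈3.28, SKU-102 13/5≈2.6, SKU-120 36/25≈1.44.
SKU-140: take in full, 12 m for value 55 → 38 left.
SKU-107: take in full, 14 m for value 49 → 24 left.
Take all of SKU-139 (18 m, value 59) → 6 m left.
SKU-102: take in full, 5 m for value 13 → 1 left.
Fill the last 1 m with part of SKU-120: 1/25 of it earns 1.44.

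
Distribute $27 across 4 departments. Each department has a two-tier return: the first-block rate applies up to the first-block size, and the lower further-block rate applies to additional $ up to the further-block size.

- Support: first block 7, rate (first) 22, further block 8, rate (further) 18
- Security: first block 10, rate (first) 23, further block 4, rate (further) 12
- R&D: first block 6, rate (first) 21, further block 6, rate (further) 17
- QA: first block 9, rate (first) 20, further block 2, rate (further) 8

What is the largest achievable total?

Order all 8 blocks by rate: Security/tier1 23 > Support/tier1 22 > R&D/tier1 21 > QA/tier1 20 > Support/tier2 18 > R&D/tier2 17 > Security/tier2 12 > QA/tier2 8.
Security tier1 at 23: fill all 10 — 17 left.
Fill Support tier1 block (7 at 22) — 10 left.
R&D/tier1 (21): +6 — 4 left.
4 remain; put them into QA tier1 at 20.
Total = 23×10 + 22×7 + 21×6 + 20×4 = 590.

590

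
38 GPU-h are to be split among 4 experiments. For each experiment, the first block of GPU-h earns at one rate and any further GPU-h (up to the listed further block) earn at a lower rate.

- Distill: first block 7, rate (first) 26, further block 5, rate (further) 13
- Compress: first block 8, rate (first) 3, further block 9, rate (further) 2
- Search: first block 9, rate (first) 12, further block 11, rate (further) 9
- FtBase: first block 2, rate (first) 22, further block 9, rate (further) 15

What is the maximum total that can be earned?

Order all 8 blocks by rate: Distill/tier1 26 > FtBase/tier1 22 > FtBase/tier2 15 > Distill/tier2 13 > Search/tier1 12 > Search/tier2 9 > Compress/tier1 3 > Compress/tier2 2.
Distill/tier1 (26): +7 → 31 left.
FtBase tier1 at 22: fill all 2 → 29 left.
FtBase/tier2 (15): +9 → 20 left.
Fill Distill tier2 block (5 at 13) → 15 left.
Search/tier1 (12): +9 → 6 left.
Search tier2 at 9: only 6 left, fill 6.
Total = 26×7 + 22×2 + 15×9 + 13×5 + 12×9 + 9×6 = 588.

588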